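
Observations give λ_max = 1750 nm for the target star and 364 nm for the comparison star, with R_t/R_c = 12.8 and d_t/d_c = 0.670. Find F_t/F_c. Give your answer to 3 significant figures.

0.683

Wien's law: T_t/T_c = λ_c/λ_t = 364/1750 = 0.2080.
L_t/L_c = (R_t/R_c)²(T_t/T_c)⁴ = (12.8)²(0.2080)⁴ = 0.3067.
F_t/F_c = (L_t/L_c)/(d_t/d_c)² = 0.3067/(0.670)² = 0.6832.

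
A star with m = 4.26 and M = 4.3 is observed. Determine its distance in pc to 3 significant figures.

9.82 pc

m − M = 5 log₁₀(d/10 pc)
4.26 − (4.3) = -0.04 = 5 log₁₀(d/10)
d = 10 × 10^(-0.04/5) = 10 × 10^-0.008 = 9.817 pc.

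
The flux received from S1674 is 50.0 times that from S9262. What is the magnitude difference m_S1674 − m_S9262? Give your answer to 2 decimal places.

m_S1674 − m_S9262 = −2.5 log₁₀(F_S1674/F_S9262) = −2.5 log₁₀(50.0) = −2.5 × (1.699) = -4.247.

-4.25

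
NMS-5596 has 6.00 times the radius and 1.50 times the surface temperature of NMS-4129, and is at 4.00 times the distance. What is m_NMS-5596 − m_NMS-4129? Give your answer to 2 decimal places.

L_NMS-5596/L_NMS-4129 = (6.00)²(1.50)⁴ = 182.2.
F_NMS-5596/F_NMS-4129 = (L_NMS-5596/L_NMS-4129)/(d_NMS-5596/d_NMS-4129)² = 182.2/16.00 = 11.39.
m_NMS-5596 − m_NMS-4129 = −2.5 log₁₀(11.39) = -2.64.

-2.64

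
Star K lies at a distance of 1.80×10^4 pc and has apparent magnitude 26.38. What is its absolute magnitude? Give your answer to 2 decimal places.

M = m − 5 log₁₀(d/10 pc) = 26.38 − 5 log₁₀(1.80×10^4/10)
  = 26.38 − 5 × 3.255 = 26.38 − 16.28 = 10.10.

10.10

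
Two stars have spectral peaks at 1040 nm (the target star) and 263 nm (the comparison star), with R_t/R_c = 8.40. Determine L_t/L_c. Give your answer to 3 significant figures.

0.289

Wien's law gives T ∝ 1/λ_max, so T_t/T_c = λ_c/λ_t = 263/1040 = 0.2529.
Then L ∝ R²T⁴ gives L_t/L_c = (8.40)² × (0.2529)⁴ = 70.56 × 0.004090 = 0.2886.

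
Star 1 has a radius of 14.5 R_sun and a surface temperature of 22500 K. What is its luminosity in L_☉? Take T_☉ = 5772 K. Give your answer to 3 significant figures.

L/L_☉ = (R/R_☉)² (T/T_☉)⁴ = (14.5)² × (22500/5772)⁴
       = 210.2 × (3.898)⁴ = 210.2 × 230.9 = 4.855×10^4.

4.85×10^4 L_☉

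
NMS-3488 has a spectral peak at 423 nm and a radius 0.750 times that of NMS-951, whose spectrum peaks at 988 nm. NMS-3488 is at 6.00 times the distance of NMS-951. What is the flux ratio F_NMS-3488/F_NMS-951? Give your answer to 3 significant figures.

0.465

Wien's law: T_NMS-3488/T_NMS-951 = λ_NMS-951/λ_NMS-3488 = 988/423 = 2.336.
L_NMS-3488/L_NMS-951 = (R_NMS-3488/R_NMS-951)²(T_NMS-3488/T_NMS-951)⁴ = (0.750)²(2.336)⁴ = 16.74.
F_NMS-3488/F_NMS-951 = (L_NMS-3488/L_NMS-951)/(d_NMS-3488/d_NMS-951)² = 16.74/(6.00)² = 0.4650.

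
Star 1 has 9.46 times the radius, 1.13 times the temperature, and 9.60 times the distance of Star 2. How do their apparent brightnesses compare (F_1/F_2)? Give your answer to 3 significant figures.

1.58

L_1/L_2 = (R_1/R_2)²(T_1/T_2)⁴ = (9.46)² × (1.13)⁴ = 145.9.
F_1/F_2 = (L_1/L_2)/(d_1/d_2)² = 145.9 / (9.60)² = 1.583.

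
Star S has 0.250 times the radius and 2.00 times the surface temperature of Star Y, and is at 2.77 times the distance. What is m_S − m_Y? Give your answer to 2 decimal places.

L_S/L_Y = (0.250)²(2.00)⁴ = 1.000.
F_S/F_Y = (L_S/L_Y)/(d_S/d_Y)² = 1.000/7.673 = 0.1303.
m_S − m_Y = −2.5 log₁₀(0.1303) = 2.21.

2.21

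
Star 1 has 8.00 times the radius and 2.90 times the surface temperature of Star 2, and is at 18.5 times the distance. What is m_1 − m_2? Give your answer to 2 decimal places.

-2.80

L_1/L_2 = (8.00)²(2.90)⁴ = 4527.
F_1/F_2 = (L_1/L_2)/(d_1/d_2)² = 4527/342.2 = 13.23.
m_1 − m_2 = −2.5 log₁₀(13.23) = -2.80.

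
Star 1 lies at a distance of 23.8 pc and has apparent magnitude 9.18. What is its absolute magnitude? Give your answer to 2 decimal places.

7.30

M = m − 5 log₁₀(d/10 pc) = 9.18 − 5 log₁₀(23.8/10)
  = 9.18 − 5 × 0.377 = 9.18 − 1.88 = 7.30.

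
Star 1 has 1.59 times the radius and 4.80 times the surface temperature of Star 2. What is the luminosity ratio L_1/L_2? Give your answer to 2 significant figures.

1.3×10^3

From the Stefan–Boltzmann law, L ∝ R²T⁴, so
L_1/L_2 = (R_1/R_2)² (T_1/T_2)⁴ = (1.59)² × (4.80)⁴ = 2.528 × 530.8 = 1342.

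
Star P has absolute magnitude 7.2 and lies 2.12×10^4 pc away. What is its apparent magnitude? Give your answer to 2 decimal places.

23.83

m = M + 5 log₁₀(d/10 pc) = 7.2 + 5 log₁₀(2.12×10^4/10)
  = 7.2 + 5 × 3.326 = 7.2 + 16.63 = 23.83.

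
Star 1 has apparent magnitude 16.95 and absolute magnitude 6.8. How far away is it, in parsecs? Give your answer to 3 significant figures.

m − M = 5 log₁₀(d/10 pc)
16.95 − (6.8) = 10.15 = 5 log₁₀(d/10)
d = 10 × 10^(10.15/5) = 10 × 10^2.030 = 1072 pc.

1.07×10^3 pc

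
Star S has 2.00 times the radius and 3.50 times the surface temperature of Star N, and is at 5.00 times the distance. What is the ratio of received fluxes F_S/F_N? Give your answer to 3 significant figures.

L_S/L_N = (R_S/R_N)²(T_S/T_N)⁴ = (2.00)² × (3.50)⁴ = 600.2.
F_S/F_N = (L_S/L_N)/(d_S/d_N)² = 600.2 / (5.00)² = 24.01.

24.0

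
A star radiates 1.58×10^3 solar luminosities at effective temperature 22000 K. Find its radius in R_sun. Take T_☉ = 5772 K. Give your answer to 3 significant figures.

R/R_☉ = √(L/L_☉) / (T/T_☉)² = √(1.58×10^3) / (3.812)²
       = 39.75 / 14.53 = 2.736.

2.74 R_sun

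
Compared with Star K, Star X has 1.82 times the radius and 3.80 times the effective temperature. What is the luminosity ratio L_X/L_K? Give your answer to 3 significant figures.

From the Stefan–Boltzmann law, L ∝ R²T⁴, so
L_X/L_K = (R_X/R_K)² (T_X/T_K)⁴ = (1.82)² × (3.80)⁴ = 3.312 × 208.5 = 690.7.

691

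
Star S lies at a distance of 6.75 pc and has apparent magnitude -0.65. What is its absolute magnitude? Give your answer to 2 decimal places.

0.20

M = m − 5 log₁₀(d/10 pc) = -0.65 − 5 log₁₀(6.75/10)
  = -0.65 − 5 × -0.171 = -0.65 − -0.85 = 0.20.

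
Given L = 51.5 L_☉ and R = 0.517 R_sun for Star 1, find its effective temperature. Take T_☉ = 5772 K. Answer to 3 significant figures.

2.15×10^4 K

T/T_☉ = (L/L_☉)^(1/4) / (R/R_☉)^(1/2)
T = 5772 × (51.5)^(1/4) / √(0.517) = 5772 × 2.679 / 0.7190 = 2.150×10^4 K.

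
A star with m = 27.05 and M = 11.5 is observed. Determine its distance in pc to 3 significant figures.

m − M = 5 log₁₀(d/10 pc)
27.05 − (11.5) = 15.55 = 5 log₁₀(d/10)
d = 10 × 10^(15.55/5) = 10 × 10^3.110 = 1.288×10^4 pc.

1.29×10^4 pc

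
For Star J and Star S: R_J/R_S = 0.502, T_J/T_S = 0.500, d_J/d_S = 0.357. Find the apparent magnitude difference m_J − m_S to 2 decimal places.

L_J/L_S = (0.502)²(0.500)⁴ = 0.01575.
F_J/F_S = (L_J/L_S)/(d_J/d_S)² = 0.01575/0.1274 = 0.1236.
m_J − m_S = −2.5 log₁₀(0.1236) = 2.27.

2.27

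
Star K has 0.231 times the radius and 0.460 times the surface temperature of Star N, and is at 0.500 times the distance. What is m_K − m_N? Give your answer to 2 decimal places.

L_K/L_N = (0.231)²(0.460)⁴ = 0.002389.
F_K/F_N = (L_K/L_N)/(d_K/d_N)² = 0.002389/0.2500 = 0.009557.
m_K − m_N = −2.5 log₁₀(0.009557) = 5.05.

5.05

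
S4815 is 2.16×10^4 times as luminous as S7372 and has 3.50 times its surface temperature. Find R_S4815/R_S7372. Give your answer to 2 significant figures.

12

L ∝ R²T⁴ gives R ∝ √L / T², so
R_S4815/R_S7372 = √(2.16×10^4) / (3.50)² = 147.0 / 12.25 = 12.00.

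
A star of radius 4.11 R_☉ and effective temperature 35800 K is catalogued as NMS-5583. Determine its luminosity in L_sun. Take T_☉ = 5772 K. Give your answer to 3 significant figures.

2.50×10^4 L_sun

L/L_☉ = (R/R_☉)² (T/T_☉)⁴ = (4.11)² × (35800/5772)⁴
       = 16.89 × (6.202)⁴ = 16.89 × 1480 = 2.500×10^4.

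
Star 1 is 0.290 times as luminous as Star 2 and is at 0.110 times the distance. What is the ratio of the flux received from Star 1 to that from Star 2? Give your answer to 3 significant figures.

24.0

F = L/(4πd²), so F_1/F_2 = (L_1/L_2) / (d_1/d_2)²
= 0.290 / (0.110)² = 0.290 / 0.01210 = 23.97.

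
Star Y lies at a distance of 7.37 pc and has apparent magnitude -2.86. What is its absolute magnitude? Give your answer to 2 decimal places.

M = m − 5 log₁₀(d/10 pc) = -2.86 − 5 log₁₀(7.37/10)
  = -2.86 − 5 × -0.133 = -2.86 − -0.66 = -2.20.

-2.20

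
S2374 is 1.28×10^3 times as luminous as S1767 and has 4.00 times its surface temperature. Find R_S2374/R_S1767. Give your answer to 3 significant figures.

L ∝ R²T⁴ gives R ∝ √L / T², so
R_S2374/R_S1767 = √(1.28×10^3) / (4.00)² = 35.78 / 16.00 = 2.236.

2.24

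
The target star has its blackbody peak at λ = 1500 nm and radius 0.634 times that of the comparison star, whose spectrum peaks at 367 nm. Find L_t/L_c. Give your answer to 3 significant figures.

0.00144

Wien's law gives T ∝ 1/λ_max, so T_t/T_c = λ_c/λ_t = 367/1500 = 0.2447.
Then L ∝ R²T⁴ gives L_t/L_c = (0.634)² × (0.2447)⁴ = 0.4020 × 0.003583 = 0.001440.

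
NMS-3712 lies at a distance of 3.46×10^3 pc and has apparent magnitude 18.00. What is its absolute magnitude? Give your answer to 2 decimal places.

M = m − 5 log₁₀(d/10 pc) = 18.00 − 5 log₁₀(3.46×10^3/10)
  = 18.00 − 5 × 2.539 = 18.00 − 12.70 = 5.30.

5.30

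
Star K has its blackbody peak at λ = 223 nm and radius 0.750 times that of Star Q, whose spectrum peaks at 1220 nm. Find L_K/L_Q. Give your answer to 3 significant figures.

504

Wien's law gives T ∝ 1/λ_max, so T_K/T_Q = λ_Q/λ_K = 1220/223 = 5.471.
Then L ∝ R²T⁴ gives L_K/L_Q = (0.750)² × (5.471)⁴ = 0.5625 × 895.8 = 503.9.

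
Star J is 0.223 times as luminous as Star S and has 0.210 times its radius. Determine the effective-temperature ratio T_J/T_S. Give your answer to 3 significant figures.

L ∝ R²T⁴ gives T ∝ (L/R²)^(1/4), so
T_J/T_S = (0.223 / 0.210²)^(1/4) = (5.057)^(1/4) = 1.500.

1.50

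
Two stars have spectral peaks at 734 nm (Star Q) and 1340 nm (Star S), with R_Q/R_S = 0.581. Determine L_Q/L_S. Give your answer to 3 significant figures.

3.75

Wien's law gives T ∝ 1/λ_max, so T_Q/T_S = λ_S/λ_Q = 1340/734 = 1.826.
Then L ∝ R²T⁴ gives L_Q/L_S = (0.581)² × (1.826)⁴ = 0.3376 × 11.11 = 3.750.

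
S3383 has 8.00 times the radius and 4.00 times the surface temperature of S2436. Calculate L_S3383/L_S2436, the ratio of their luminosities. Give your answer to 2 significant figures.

From the Stefan–Boltzmann law, L ∝ R²T⁴, so
L_S3383/L_S2436 = (R_S3383/R_S2436)² (T_S3383/T_S2436)⁴ = (8.00)² × (4.00)⁴ = 64.00 × 256.0 = 1.638×10^4.

1.6×10^4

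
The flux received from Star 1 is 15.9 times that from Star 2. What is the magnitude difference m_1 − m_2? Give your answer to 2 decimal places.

m_1 − m_2 = −2.5 log₁₀(F_1/F_2) = −2.5 log₁₀(15.9) = −2.5 × (1.201) = -3.003.

-3.00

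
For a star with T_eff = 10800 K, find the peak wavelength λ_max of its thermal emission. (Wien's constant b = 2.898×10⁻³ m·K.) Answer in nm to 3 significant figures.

λ_max = b/T = 2.898×10⁻³ / 10800 = 2.68×10^-7 m = 268.3 nm.

268 nm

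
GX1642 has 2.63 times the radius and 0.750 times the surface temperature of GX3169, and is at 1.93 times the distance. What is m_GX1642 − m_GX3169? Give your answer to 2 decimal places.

0.58

L_GX1642/L_GX3169 = (2.63)²(0.750)⁴ = 2.189.
F_GX1642/F_GX3169 = (L_GX1642/L_GX3169)/(d_GX1642/d_GX3169)² = 2.189/3.725 = 0.5875.
m_GX1642 − m_GX3169 = −2.5 log₁₀(0.5875) = 0.58.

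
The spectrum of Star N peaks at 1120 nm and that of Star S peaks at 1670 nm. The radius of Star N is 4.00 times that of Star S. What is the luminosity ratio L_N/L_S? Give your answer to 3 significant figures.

Wien's law gives T ∝ 1/λ_max, so T_N/T_S = λ_S/λ_N = 1670/1120 = 1.491.
Then L ∝ R²T⁴ gives L_N/L_S = (4.00)² × (1.491)⁴ = 16.00 × 4.943 = 79.09.

79.1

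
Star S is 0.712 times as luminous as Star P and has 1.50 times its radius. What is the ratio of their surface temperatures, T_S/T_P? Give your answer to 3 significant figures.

0.750

L ∝ R²T⁴ gives T ∝ (L/R²)^(1/4), so
T_S/T_P = (0.712 / 1.50²)^(1/4) = (0.3164)^(1/4) = 0.7500.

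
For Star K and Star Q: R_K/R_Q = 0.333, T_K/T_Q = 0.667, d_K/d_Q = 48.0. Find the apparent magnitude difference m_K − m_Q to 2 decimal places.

12.55

L_K/L_Q = (0.333)²(0.667)⁴ = 0.02195.
F_K/F_Q = (L_K/L_Q)/(d_K/d_Q)² = 0.02195/2304 = 9.526×10^-6.
m_K − m_Q = −2.5 log₁₀(9.526×10^-6) = 12.55.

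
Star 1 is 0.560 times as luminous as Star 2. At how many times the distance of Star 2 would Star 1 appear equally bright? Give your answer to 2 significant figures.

Equal flux requires L_1/d_1² = L_2/d_2², so d_1/d_2 = √(L_1/L_2)
= √(0.560) = 0.7483.

0.75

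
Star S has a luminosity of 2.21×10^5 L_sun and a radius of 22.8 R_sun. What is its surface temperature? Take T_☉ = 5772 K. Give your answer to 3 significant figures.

T/T_☉ = (L/L_☉)^(1/4) / (R/R_☉)^(1/2)
T = 5772 × (2.21×10^5)^(1/4) / √(22.8) = 5772 × 21.68 / 4.775 = 2.621×10^4 K.

2.62×10^4 K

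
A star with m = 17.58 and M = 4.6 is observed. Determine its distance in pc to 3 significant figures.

m − M = 5 log₁₀(d/10 pc)
17.58 − (4.6) = 12.98 = 5 log₁₀(d/10)
d = 10 × 10^(12.98/5) = 10 × 10^2.596 = 3945 pc.

3.94×10^3 pc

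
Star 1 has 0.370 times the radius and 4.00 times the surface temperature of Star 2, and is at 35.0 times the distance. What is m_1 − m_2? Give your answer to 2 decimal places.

3.86

L_1/L_2 = (0.370)²(4.00)⁴ = 35.05.
F_1/F_2 = (L_1/L_2)/(d_1/d_2)² = 35.05/1225 = 0.02861.
m_1 − m_2 = −2.5 log₁₀(0.02861) = 3.86.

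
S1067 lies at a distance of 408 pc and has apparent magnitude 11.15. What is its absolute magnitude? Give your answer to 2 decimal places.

3.10

M = m − 5 log₁₀(d/10 pc) = 11.15 − 5 log₁₀(408/10)
  = 11.15 − 5 × 1.611 = 11.15 − 8.05 = 3.10.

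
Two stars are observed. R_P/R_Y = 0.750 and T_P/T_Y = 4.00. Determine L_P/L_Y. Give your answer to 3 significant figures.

From the Stefan–Boltzmann law, L ∝ R²T⁴, so
L_P/L_Y = (R_P/R_Y)² (T_P/T_Y)⁴ = (0.750)² × (4.00)⁴ = 0.5625 × 256.0 = 144.0.

144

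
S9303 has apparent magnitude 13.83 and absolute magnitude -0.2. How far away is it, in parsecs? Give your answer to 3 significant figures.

m − M = 5 log₁₀(d/10 pc)
13.83 − (-0.2) = 14.03 = 5 log₁₀(d/10)
d = 10 × 10^(14.03/5) = 10 × 10^2.806 = 6397 pc.

6.40×10^3 pc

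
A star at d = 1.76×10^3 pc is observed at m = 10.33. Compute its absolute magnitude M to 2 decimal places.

-0.90

M = m − 5 log₁₀(d/10 pc) = 10.33 − 5 log₁₀(1.76×10^3/10)
  = 10.33 − 5 × 2.246 = 10.33 − 11.23 = -0.90.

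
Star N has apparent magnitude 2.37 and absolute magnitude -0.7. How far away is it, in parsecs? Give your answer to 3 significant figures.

41.1 pc

m − M = 5 log₁₀(d/10 pc)
2.37 − (-0.7) = 3.07 = 5 log₁₀(d/10)
d = 10 × 10^(3.07/5) = 10 × 10^0.614 = 41.11 pc.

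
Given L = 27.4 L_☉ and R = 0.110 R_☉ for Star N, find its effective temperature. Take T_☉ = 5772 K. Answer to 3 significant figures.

T/T_☉ = (L/L_☉)^(1/4) / (R/R_☉)^(1/2)
T = 5772 × (27.4)^(1/4) / √(0.110) = 5772 × 2.288 / 0.3317 = 3.982×10^4 K.

3.98×10^4 K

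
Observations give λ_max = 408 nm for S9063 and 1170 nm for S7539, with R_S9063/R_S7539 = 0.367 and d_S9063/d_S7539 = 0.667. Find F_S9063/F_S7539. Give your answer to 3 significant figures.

20.5

Wien's law: T_S9063/T_S7539 = λ_S7539/λ_S9063 = 1170/408 = 2.868.
L_S9063/L_S7539 = (R_S9063/R_S7539)²(T_S9063/T_S7539)⁴ = (0.367)²(2.868)⁴ = 9.108.
F_S9063/F_S7539 = (L_S9063/L_S7539)/(d_S9063/d_S7539)² = 9.108/(0.667)² = 20.47.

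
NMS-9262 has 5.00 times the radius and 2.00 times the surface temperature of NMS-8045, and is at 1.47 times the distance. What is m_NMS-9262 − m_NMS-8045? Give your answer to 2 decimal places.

-5.67

L_NMS-9262/L_NMS-8045 = (5.00)²(2.00)⁴ = 400.0.
F_NMS-9262/F_NMS-8045 = (L_NMS-9262/L_NMS-8045)/(d_NMS-9262/d_NMS-8045)² = 400.0/2.161 = 185.1.
m_NMS-9262 − m_NMS-8045 = −2.5 log₁₀(185.1) = -5.67.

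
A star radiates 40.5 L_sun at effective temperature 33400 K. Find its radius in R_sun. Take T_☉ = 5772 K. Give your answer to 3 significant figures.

R/R_☉ = √(L/L_☉) / (T/T_☉)² = √(40.5) / (5.787)²
       = 6.364 / 33.48 = 0.1901.

0.190 R_sun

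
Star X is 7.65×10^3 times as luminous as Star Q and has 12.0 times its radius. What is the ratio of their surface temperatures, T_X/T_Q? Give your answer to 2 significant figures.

L ∝ R²T⁴ gives T ∝ (L/R²)^(1/4), so
T_X/T_Q = (7.65×10^3 / 12.0²)^(1/4) = (53.12)^(1/4) = 2.700.

2.7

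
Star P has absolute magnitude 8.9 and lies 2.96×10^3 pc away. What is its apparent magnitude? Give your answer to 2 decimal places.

m = M + 5 log₁₀(d/10 pc) = 8.9 + 5 log₁₀(2.96×10^3/10)
  = 8.9 + 5 × 2.471 = 8.9 + 12.36 = 21.26.

21.26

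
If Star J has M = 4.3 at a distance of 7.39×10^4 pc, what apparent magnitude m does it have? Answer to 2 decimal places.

m = M + 5 log₁₀(d/10 pc) = 4.3 + 5 log₁₀(7.39×10^4/10)
  = 4.3 + 5 × 3.869 = 4.3 + 19.34 = 23.64.

23.64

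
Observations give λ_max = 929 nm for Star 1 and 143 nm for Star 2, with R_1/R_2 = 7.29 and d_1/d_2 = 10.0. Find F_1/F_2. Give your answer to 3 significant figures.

2.98×10^-4

Wien's law: T_1/T_2 = λ_2/λ_1 = 143/929 = 0.1539.
L_1/L_2 = (R_1/R_2)²(T_1/T_2)⁴ = (7.29)²(0.1539)⁴ = 0.02984.
F_1/F_2 = (L_1/L_2)/(d_1/d_2)² = 0.02984/(10.0)² = 2.984×10^-4.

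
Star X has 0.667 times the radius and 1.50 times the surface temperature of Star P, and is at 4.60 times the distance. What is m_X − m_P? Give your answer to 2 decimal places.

L_X/L_P = (0.667)²(1.50)⁴ = 2.252.
F_X/F_P = (L_X/L_P)/(d_X/d_P)² = 2.252/21.16 = 0.1064.
m_X − m_P = −2.5 log₁₀(0.1064) = 2.43.

2.43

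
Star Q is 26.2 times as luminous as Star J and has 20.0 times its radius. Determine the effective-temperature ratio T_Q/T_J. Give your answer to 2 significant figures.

L ∝ R²T⁴ gives T ∝ (L/R²)^(1/4), so
T_Q/T_J = (26.2 / 20.0²)^(1/4) = (0.06550)^(1/4) = 0.5059.

0.51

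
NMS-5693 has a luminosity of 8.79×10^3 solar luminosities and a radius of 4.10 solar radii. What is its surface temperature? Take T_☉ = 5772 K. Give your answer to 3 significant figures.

2.76×10^4 K

T/T_☉ = (L/L_☉)^(1/4) / (R/R_☉)^(1/2)
T = 5772 × (8.79×10^3)^(1/4) / √(4.10) = 5772 × 9.683 / 2.025 = 2.760×10^4 K.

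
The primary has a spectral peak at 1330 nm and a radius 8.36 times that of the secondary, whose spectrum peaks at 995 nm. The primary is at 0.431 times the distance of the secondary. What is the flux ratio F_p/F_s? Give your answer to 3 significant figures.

118

Wien's law: T_p/T_s = λ_s/λ_p = 995/1330 = 0.7481.
L_p/L_s = (R_p/R_s)²(T_p/T_s)⁴ = (8.36)²(0.7481)⁴ = 21.89.
F_p/F_s = (L_p/L_s)/(d_p/d_s)² = 21.89/(0.431)² = 117.9.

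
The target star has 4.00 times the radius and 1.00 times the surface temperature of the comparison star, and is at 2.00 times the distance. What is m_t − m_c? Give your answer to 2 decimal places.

L_t/L_c = (4.00)²(1.00)⁴ = 16.00.
F_t/F_c = (L_t/L_c)/(d_t/d_c)² = 16.00/4.000 = 4.000.
m_t − m_c = −2.5 log₁₀(4.000) = -1.51.

-1.51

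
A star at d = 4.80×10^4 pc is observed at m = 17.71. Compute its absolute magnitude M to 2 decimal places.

M = m − 5 log₁₀(d/10 pc) = 17.71 − 5 log₁₀(4.80×10^4/10)
  = 17.71 − 5 × 3.681 = 17.71 − 18.41 = -0.70.

-0.70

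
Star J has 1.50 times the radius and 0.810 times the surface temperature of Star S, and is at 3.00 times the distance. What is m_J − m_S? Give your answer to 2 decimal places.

L_J/L_S = (1.50)²(0.810)⁴ = 0.9686.
F_J/F_S = (L_J/L_S)/(d_J/d_S)² = 0.9686/9.000 = 0.1076.
m_J − m_S = −2.5 log₁₀(0.1076) = 2.42.

2.42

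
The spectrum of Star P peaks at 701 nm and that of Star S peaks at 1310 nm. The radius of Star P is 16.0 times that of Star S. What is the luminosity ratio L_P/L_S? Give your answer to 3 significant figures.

3.12×10^3

Wien's law gives T ∝ 1/λ_max, so T_P/T_S = λ_S/λ_P = 1310/701 = 1.869.
Then L ∝ R²T⁴ gives L_P/L_S = (16.0)² × (1.869)⁴ = 256.0 × 12.20 = 3122.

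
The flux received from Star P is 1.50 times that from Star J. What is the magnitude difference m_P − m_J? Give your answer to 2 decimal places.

m_P − m_J = −2.5 log₁₀(F_P/F_J) = −2.5 log₁₀(1.50) = −2.5 × (0.176) = -0.440.

-0.44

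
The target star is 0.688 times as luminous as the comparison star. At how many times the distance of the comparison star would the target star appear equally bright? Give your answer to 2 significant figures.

Equal flux requires L_t/d_t² = L_c/d_c², so d_t/d_c = √(L_t/L_c)
= √(0.688) = 0.8295.

0.83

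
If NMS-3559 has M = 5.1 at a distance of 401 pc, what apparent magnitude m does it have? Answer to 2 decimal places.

m = M + 5 log₁₀(d/10 pc) = 5.1 + 5 log₁₀(401/10)
  = 5.1 + 5 × 1.603 = 5.1 + 8.02 = 13.12.

13.12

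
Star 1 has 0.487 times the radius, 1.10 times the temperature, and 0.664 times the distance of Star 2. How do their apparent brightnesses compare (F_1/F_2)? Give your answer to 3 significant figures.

0.788

L_1/L_2 = (R_1/R_2)²(T_1/T_2)⁴ = (0.487)² × (1.10)⁴ = 0.3472.
F_1/F_2 = (L_1/L_2)/(d_1/d_2)² = 0.3472 / (0.664)² = 0.7876.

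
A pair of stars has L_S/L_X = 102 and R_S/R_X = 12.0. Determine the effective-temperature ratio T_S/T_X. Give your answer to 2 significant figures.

L ∝ R²T⁴ gives T ∝ (L/R²)^(1/4), so
T_S/T_X = (102 / 12.0²)^(1/4) = (0.7083)^(1/4) = 0.9174.

0.92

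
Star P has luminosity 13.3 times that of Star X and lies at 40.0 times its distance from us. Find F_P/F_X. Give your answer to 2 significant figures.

F = L/(4πd²), so F_P/F_X = (L_P/L_X) / (d_P/d_X)²
= 13.3 / (40.0)² = 13.3 / 1600 = 0.008313.

0.0083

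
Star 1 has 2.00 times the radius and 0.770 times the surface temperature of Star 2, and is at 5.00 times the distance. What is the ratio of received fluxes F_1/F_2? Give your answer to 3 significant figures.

0.0562

L_1/L_2 = (R_1/R_2)²(T_1/T_2)⁴ = (2.00)² × (0.770)⁴ = 1.406.
F_1/F_2 = (L_1/L_2)/(d_1/d_2)² = 1.406 / (5.00)² = 0.05624.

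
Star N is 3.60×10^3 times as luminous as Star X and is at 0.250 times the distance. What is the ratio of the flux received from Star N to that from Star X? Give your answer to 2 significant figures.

5.8×10^4

F = L/(4πd²), so F_N/F_X = (L_N/L_X) / (d_N/d_X)²
= 3.60×10^3 / (0.250)² = 3.60×10^3 / 0.06250 = 5.760×10^4.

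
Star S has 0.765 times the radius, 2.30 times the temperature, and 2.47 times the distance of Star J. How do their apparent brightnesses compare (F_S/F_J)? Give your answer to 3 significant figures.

2.68

L_S/L_J = (R_S/R_J)²(T_S/T_J)⁴ = (0.765)² × (2.30)⁴ = 16.38.
F_S/F_J = (L_S/L_J)/(d_S/d_J)² = 16.38 / (2.47)² = 2.684.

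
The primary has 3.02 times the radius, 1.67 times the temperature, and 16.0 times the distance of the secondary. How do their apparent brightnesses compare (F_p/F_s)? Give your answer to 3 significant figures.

0.277

L_p/L_s = (R_p/R_s)²(T_p/T_s)⁴ = (3.02)² × (1.67)⁴ = 70.94.
F_p/F_s = (L_p/L_s)/(d_p/d_s)² = 70.94 / (16.0)² = 0.2771.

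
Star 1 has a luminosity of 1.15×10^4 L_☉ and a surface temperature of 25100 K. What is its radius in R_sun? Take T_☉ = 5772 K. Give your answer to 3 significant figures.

R/R_☉ = √(L/L_☉) / (T/T_☉)² = √(1.15×10^4) / (4.349)²
       = 107.2 / 18.91 = 5.671.

5.67 R_sun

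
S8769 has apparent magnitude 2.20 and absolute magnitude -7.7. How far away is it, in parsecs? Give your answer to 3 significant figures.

955 pc

m − M = 5 log₁₀(d/10 pc)
2.20 − (-7.7) = 9.90 = 5 log₁₀(d/10)
d = 10 × 10^(9.90/5) = 10 × 10^1.980 = 955.0 pc.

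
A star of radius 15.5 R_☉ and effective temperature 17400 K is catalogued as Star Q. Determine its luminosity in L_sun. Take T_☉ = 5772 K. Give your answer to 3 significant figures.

1.98×10^4 L_sun

L/L_☉ = (R/R_☉)² (T/T_☉)⁴ = (15.5)² × (17400/5772)⁴
       = 240.2 × (3.015)⁴ = 240.2 × 82.58 = 1.984×10^4.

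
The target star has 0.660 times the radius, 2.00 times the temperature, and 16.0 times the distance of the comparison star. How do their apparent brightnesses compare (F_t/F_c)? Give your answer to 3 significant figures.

0.0272

L_t/L_c = (R_t/R_c)²(T_t/T_c)⁴ = (0.660)² × (2.00)⁴ = 6.970.
F_t/F_c = (L_t/L_c)/(d_t/d_c)² = 6.970 / (16.0)² = 0.02723.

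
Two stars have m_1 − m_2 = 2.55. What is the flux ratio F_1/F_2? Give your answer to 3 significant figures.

0.0955

F_1/F_2 = 10^(−(m_1 − m_2)/2.5) = 10^(-2.55/2.5) = 10^-1.020 = 0.09550.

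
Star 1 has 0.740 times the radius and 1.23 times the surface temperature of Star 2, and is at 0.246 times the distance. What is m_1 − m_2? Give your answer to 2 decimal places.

L_1/L_2 = (0.740)²(1.23)⁴ = 1.253.
F_1/F_2 = (L_1/L_2)/(d_1/d_2)² = 1.253/0.06052 = 20.71.
m_1 − m_2 = −2.5 log₁₀(20.71) = -3.29.

-3.29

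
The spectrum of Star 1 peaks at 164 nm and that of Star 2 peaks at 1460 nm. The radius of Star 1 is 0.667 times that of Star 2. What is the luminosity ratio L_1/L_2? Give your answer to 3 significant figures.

Wien's law gives T ∝ 1/λ_max, so T_1/T_2 = λ_2/λ_1 = 1460/164 = 8.902.
Then L ∝ R²T⁴ gives L_1/L_2 = (0.667)² × (8.902)⁴ = 0.4449 × 6281 = 2794.

2.79×10^3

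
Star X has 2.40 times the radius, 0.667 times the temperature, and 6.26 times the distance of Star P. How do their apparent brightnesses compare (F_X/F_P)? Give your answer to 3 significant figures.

L_X/L_P = (R_X/R_P)²(T_X/T_P)⁴ = (2.40)² × (0.667)⁴ = 1.140.
F_X/F_P = (L_X/L_P)/(d_X/d_P)² = 1.140 / (6.26)² = 0.02909.

0.0291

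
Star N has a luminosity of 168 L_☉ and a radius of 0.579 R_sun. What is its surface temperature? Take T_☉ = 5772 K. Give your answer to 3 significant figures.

2.73×10^4 K

T/T_☉ = (L/L_☉)^(1/4) / (R/R_☉)^(1/2)
T = 5772 × (168)^(1/4) / √(0.579) = 5772 × 3.600 / 0.7609 = 2.731×10^4 K.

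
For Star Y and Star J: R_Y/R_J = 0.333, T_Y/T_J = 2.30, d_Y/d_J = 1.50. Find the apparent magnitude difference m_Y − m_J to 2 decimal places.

L_Y/L_J = (0.333)²(2.30)⁴ = 3.103.
F_Y/F_J = (L_Y/L_J)/(d_Y/d_J)² = 3.103/2.250 = 1.379.
m_Y − m_J = −2.5 log₁₀(1.379) = -0.35.

-0.35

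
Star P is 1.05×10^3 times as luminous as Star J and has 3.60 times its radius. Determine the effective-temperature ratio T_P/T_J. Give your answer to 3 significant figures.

L ∝ R²T⁴ gives T ∝ (L/R²)^(1/4), so
T_P/T_J = (1.05×10^3 / 3.60²)^(1/4) = (81.02)^(1/4) = 3.000.

3.00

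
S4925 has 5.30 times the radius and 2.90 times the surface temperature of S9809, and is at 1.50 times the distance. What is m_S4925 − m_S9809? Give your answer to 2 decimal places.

L_S4925/L_S9809 = (5.30)²(2.90)⁴ = 1987.
F_S4925/F_S9809 = (L_S4925/L_S9809)/(d_S4925/d_S9809)² = 1987/2.250 = 883.0.
m_S4925 − m_S9809 = −2.5 log₁₀(883.0) = -7.36.

-7.36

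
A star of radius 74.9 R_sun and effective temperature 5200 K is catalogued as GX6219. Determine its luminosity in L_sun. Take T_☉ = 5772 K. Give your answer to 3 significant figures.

L/L_☉ = (R/R_☉)² (T/T_☉)⁴ = (74.9)² × (5200/5772)⁴
       = 5610 × (0.9009)⁴ = 5610 × 0.6587 = 3695.

3.70×10^3 L_sun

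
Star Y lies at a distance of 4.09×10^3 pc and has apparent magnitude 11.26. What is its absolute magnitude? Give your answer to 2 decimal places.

M = m − 5 log₁₀(d/10 pc) = 11.26 − 5 log₁₀(4.09×10^3/10)
  = 11.26 − 5 × 2.612 = 11.26 − 13.06 = -1.80.

-1.80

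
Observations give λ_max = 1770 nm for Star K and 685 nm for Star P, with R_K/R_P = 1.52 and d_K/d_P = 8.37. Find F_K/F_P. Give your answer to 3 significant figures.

Wien's law: T_K/T_P = λ_P/λ_K = 685/1770 = 0.3870.
L_K/L_P = (R_K/R_P)²(T_K/T_P)⁴ = (1.52)²(0.3870)⁴ = 0.05183.
F_K/F_P = (L_K/L_P)/(d_K/d_P)² = 0.05183/(8.37)² = 7.398×10^-4.

7.40×10^-4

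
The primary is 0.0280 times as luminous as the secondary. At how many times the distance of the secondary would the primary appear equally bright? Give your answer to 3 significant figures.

Equal flux requires L_p/d_p² = L_s/d_s², so d_p/d_s = √(L_p/L_s)
= √(0.0280) = 0.1673.

0.167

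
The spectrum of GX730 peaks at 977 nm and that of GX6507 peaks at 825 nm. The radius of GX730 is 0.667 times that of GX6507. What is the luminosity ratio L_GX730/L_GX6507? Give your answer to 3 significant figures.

0.226

Wien's law gives T ∝ 1/λ_max, so T_GX730/T_GX6507 = λ_GX6507/λ_GX730 = 825/977 = 0.8444.
Then L ∝ R²T⁴ gives L_GX730/L_GX6507 = (0.667)² × (0.8444)⁴ = 0.4449 × 0.5084 = 0.2262.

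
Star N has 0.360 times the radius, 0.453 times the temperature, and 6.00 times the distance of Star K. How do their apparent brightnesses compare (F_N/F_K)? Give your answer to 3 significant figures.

1.52×10^-4

L_N/L_K = (R_N/R_K)²(T_N/T_K)⁴ = (0.360)² × (0.453)⁴ = 0.005458.
F_N/F_K = (L_N/L_K)/(d_N/d_K)² = 0.005458 / (6.00)² = 1.516×10^-4.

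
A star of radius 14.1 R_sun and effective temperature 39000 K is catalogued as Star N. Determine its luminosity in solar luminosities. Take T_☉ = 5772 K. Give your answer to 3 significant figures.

L/L_☉ = (R/R_☉)² (T/T_☉)⁴ = (14.1)² × (39000/5772)⁴
       = 198.8 × (6.757)⁴ = 198.8 × 2084 = 4.144×10^5.

4.14×10^5 solar luminosities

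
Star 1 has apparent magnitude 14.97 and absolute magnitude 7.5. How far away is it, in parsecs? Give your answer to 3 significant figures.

m − M = 5 log₁₀(d/10 pc)
14.97 − (7.5) = 7.47 = 5 log₁₀(d/10)
d = 10 × 10^(7.47/5) = 10 × 10^1.494 = 311.9 pc.

312 pc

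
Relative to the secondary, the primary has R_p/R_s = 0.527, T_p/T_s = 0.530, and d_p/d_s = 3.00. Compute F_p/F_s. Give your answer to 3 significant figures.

L_p/L_s = (R_p/R_s)²(T_p/T_s)⁴ = (0.527)² × (0.530)⁴ = 0.02191.
F_p/F_s = (L_p/L_s)/(d_p/d_s)² = 0.02191 / (3.00)² = 0.002435.

0.00243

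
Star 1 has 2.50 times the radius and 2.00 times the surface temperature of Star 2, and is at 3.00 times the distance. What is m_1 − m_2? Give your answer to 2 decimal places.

-2.61

L_1/L_2 = (2.50)²(2.00)⁴ = 100.0.
F_1/F_2 = (L_1/L_2)/(d_1/d_2)² = 100.0/9.000 = 11.11.
m_1 − m_2 = −2.5 log₁₀(11.11) = -2.61.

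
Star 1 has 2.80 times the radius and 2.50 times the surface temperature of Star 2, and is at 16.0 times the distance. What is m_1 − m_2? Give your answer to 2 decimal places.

L_1/L_2 = (2.80)²(2.50)⁴ = 306.2.
F_1/F_2 = (L_1/L_2)/(d_1/d_2)² = 306.2/256.0 = 1.196.
m_1 − m_2 = −2.5 log₁₀(1.196) = -0.19.

-0.19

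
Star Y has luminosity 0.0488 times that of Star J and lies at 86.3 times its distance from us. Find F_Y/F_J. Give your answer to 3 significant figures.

F = L/(4πd²), so F_Y/F_J = (L_Y/L_J) / (d_Y/d_J)²
= 0.0488 / (86.3)² = 0.0488 / 7448 = 6.552×10^-6.

6.55×10^-6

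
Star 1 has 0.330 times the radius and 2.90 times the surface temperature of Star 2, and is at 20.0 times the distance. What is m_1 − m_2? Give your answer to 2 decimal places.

L_1/L_2 = (0.330)²(2.90)⁴ = 7.702.
F_1/F_2 = (L_1/L_2)/(d_1/d_2)² = 7.702/400.0 = 0.01926.
m_1 − m_2 = −2.5 log₁₀(0.01926) = 4.29.

4.29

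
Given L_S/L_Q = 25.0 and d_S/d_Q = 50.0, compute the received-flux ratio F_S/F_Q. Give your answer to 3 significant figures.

0.0100

F = L/(4πd²), so F_S/F_Q = (L_S/L_Q) / (d_S/d_Q)²
= 25.0 / (50.0)² = 25.0 / 2500 = 0.01000.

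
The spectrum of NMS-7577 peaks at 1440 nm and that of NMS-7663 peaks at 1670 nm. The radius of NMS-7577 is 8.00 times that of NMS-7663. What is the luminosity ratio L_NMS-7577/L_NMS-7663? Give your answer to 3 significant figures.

Wien's law gives T ∝ 1/λ_max, so T_NMS-7577/T_NMS-7663 = λ_NMS-7663/λ_NMS-7577 = 1670/1440 = 1.160.
Then L ∝ R²T⁴ gives L_NMS-7577/L_NMS-7663 = (8.00)² × (1.160)⁴ = 64.00 × 1.809 = 115.8.

116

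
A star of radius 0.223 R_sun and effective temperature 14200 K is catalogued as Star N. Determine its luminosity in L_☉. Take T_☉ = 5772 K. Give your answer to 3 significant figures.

L/L_☉ = (R/R_☉)² (T/T_☉)⁴ = (0.223)² × (14200/5772)⁴
       = 0.04973 × (2.460)⁴ = 0.04973 × 36.63 = 1.822.

1.82 L_☉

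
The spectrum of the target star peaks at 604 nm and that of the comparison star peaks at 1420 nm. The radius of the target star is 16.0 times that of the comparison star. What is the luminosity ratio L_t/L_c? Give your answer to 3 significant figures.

7.82×10^3

Wien's law gives T ∝ 1/λ_max, so T_t/T_c = λ_c/λ_t = 1420/604 = 2.351.
Then L ∝ R²T⁴ gives L_t/L_c = (16.0)² × (2.351)⁴ = 256.0 × 30.55 = 7821.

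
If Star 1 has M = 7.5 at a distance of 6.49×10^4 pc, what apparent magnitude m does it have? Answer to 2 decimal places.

26.56

m = M + 5 log₁₀(d/10 pc) = 7.5 + 5 log₁₀(6.49×10^4/10)
  = 7.5 + 5 × 3.812 = 7.5 + 19.06 = 26.56.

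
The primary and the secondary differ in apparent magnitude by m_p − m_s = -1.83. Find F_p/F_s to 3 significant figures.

5.40

F_p/F_s = 10^(−(m_p − m_s)/2.5) = 10^(1.83/2.5) = 10^0.732 = 5.395.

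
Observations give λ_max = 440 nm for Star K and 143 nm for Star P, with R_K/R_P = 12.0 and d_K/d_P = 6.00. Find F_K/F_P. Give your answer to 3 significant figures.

0.0446

Wien's law: T_K/T_P = λ_P/λ_K = 143/440 = 0.3250.
L_K/L_P = (R_K/R_P)²(T_K/T_P)⁴ = (12.0)²(0.3250)⁴ = 1.607.
F_K/F_P = (L_K/L_P)/(d_K/d_P)² = 1.607/(6.00)² = 0.04463.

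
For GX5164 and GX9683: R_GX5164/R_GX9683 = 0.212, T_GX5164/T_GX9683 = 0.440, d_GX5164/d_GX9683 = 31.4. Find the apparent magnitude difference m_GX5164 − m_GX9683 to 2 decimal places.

14.42

L_GX5164/L_GX9683 = (0.212)²(0.440)⁴ = 0.001685.
F_GX5164/F_GX9683 = (L_GX5164/L_GX9683)/(d_GX5164/d_GX9683)² = 0.001685/986.0 = 1.709×10^-6.
m_GX5164 − m_GX9683 = −2.5 log₁₀(1.709×10^-6) = 14.42.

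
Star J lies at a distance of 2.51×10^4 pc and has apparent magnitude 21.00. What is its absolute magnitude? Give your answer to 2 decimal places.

4.00

M = m − 5 log₁₀(d/10 pc) = 21.00 − 5 log₁₀(2.51×10^4/10)
  = 21.00 − 5 × 3.400 = 21.00 − 17.00 = 4.00.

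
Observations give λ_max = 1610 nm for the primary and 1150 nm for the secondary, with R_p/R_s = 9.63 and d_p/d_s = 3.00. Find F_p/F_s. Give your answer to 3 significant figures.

Wien's law: T_p/T_s = λ_s/λ_p = 1150/1610 = 0.7143.
L_p/L_s = (R_p/R_s)²(T_p/T_s)⁴ = (9.63)²(0.7143)⁴ = 24.14.
F_p/F_s = (L_p/L_s)/(d_p/d_s)² = 24.14/(3.00)² = 2.682.

2.68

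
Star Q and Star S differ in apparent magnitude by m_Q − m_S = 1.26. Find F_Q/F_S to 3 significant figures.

F_Q/F_S = 10^(−(m_Q − m_S)/2.5) = 10^(-1.26/2.5) = 10^-0.504 = 0.3133.

0.313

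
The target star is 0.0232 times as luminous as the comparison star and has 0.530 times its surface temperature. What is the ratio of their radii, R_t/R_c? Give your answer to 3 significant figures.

L ∝ R²T⁴ gives R ∝ √L / T², so
R_t/R_c = √(0.0232) / (0.530)² = 0.1523 / 0.2809 = 0.5422.

0.542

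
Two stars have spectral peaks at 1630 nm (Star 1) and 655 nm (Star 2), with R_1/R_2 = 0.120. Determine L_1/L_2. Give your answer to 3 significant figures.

Wien's law gives T ∝ 1/λ_max, so T_1/T_2 = λ_2/λ_1 = 655/1630 = 0.4018.
Then L ∝ R²T⁴ gives L_1/L_2 = (0.120)² × (0.4018)⁴ = 0.01440 × 0.02607 = 3.755×10^-4.

3.75×10^-4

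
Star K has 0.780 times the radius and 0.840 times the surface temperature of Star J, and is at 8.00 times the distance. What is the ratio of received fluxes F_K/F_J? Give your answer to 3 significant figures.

0.00473

L_K/L_J = (R_K/R_J)²(T_K/T_J)⁴ = (0.780)² × (0.840)⁴ = 0.3029.
F_K/F_J = (L_K/L_J)/(d_K/d_J)² = 0.3029 / (8.00)² = 0.004733.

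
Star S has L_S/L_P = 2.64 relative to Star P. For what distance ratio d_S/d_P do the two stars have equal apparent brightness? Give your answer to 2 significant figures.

Equal flux requires L_S/d_S² = L_P/d_P², so d_S/d_P = √(L_S/L_P)
= √(2.64) = 1.625.

1.6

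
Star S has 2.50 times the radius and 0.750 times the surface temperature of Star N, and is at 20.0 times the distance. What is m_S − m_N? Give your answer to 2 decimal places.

L_S/L_N = (2.50)²(0.750)⁴ = 1.978.
F_S/F_N = (L_S/L_N)/(d_S/d_N)² = 1.978/400.0 = 0.004944.
m_S − m_N = −2.5 log₁₀(0.004944) = 5.76.

5.76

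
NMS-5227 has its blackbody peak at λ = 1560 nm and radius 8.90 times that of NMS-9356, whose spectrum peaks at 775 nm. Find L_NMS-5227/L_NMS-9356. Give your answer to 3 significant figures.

4.82

Wien's law gives T ∝ 1/λ_max, so T_NMS-5227/T_NMS-9356 = λ_NMS-9356/λ_NMS-5227 = 775/1560 = 0.4968.
Then L ∝ R²T⁴ gives L_NMS-5227/L_NMS-9356 = (8.90)² × (0.4968)⁴ = 79.21 × 0.06091 = 4.825.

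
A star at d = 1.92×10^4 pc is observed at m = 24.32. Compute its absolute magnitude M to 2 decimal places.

7.90

M = m − 5 log₁₀(d/10 pc) = 24.32 − 5 log₁₀(1.92×10^4/10)
  = 24.32 − 5 × 3.283 = 24.32 − 16.42 = 7.90.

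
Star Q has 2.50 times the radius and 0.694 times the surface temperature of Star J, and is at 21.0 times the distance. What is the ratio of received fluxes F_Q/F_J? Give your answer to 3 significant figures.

L_Q/L_J = (R_Q/R_J)²(T_Q/T_J)⁴ = (2.50)² × (0.694)⁴ = 1.450.
F_Q/F_J = (L_Q/L_J)/(d_Q/d_J)² = 1.450 / (21.0)² = 0.003288.

0.00329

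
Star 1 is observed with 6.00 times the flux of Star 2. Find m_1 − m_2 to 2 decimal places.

-1.95

m_1 − m_2 = −2.5 log₁₀(F_1/F_2) = −2.5 log₁₀(6.00) = −2.5 × (0.778) = -1.945.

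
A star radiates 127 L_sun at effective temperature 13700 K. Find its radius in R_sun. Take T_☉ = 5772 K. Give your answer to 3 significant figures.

R/R_☉ = √(L/L_☉) / (T/T_☉)² = √(127) / (2.374)²
       = 11.27 / 5.634 = 2.000.

2.00 R_sun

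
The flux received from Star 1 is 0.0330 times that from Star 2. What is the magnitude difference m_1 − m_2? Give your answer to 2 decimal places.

m_1 − m_2 = −2.5 log₁₀(F_1/F_2) = −2.5 log₁₀(0.0330) = −2.5 × (-1.481) = 3.704.

3.70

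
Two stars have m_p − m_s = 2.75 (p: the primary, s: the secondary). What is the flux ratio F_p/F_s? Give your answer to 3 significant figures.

F_p/F_s = 10^(−(m_p − m_s)/2.5) = 10^(-2.75/2.5) = 10^-1.100 = 0.07943.

0.0794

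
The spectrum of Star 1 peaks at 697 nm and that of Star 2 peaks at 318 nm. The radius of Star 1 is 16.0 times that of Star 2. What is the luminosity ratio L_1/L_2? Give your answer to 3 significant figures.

11.1

Wien's law gives T ∝ 1/λ_max, so T_1/T_2 = λ_2/λ_1 = 318/697 = 0.4562.
Then L ∝ R²T⁴ gives L_1/L_2 = (16.0)² × (0.4562)⁴ = 256.0 × 0.04333 = 11.09.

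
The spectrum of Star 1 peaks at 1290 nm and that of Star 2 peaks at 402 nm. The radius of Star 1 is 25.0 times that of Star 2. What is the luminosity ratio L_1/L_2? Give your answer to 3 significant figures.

Wien's law gives T ∝ 1/λ_max, so T_1/T_2 = λ_2/λ_1 = 402/1290 = 0.3116.
Then L ∝ R²T⁴ gives L_1/L_2 = (25.0)² × (0.3116)⁴ = 625.0 × 0.009431 = 5.894.

5.89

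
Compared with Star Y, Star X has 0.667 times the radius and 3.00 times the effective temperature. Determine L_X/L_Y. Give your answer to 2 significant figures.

36

From the Stefan–Boltzmann law, L ∝ R²T⁴, so
L_X/L_Y = (R_X/R_Y)² (T_X/T_Y)⁴ = (0.667)² × (3.00)⁴ = 0.4449 × 81.00 = 36.04.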